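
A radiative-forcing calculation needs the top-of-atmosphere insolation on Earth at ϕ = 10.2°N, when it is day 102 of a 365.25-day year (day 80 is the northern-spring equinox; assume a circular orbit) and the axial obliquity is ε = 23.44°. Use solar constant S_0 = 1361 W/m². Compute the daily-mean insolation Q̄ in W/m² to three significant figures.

Solar longitude: L_s = 360° × (102 − 80)/365.25 = 21.684°.
sin δ = sin 23.44° × sin 21.684° = 0.14698, so δ = +8.452°.
cos h₀ = −tan(+10.2°) tan(+8.452°) = -0.0267, h₀ = 1.5975 rad.
Bracket: h₀ sin ϕ sin δ + cos ϕ cos δ sin h₀ = 1.5975×0.17708×0.14698 + 0.98420×0.98914×0.99964 = 0.041578 + 0.973161 = 1.014739.
Q̄ = (S_0/π) × [bracket] = (1361/π) × 1.014739 = 439.6 W/m².

Q̄ ≈ 440 W/m²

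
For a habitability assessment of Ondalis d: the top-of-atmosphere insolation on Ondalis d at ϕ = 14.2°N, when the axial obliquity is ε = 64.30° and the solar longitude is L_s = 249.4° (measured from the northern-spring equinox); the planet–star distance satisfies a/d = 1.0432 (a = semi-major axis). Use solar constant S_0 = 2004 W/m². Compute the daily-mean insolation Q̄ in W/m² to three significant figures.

Q̄ ≈ 165 W/m²

Solar declination: sin δ = sin ε · sin L_s = sin 64.30° × sin 249.4° = -0.84346, so δ = -57.507°.
cos h₀ = −tan(+14.2°) tan(-57.507°) = 0.3973, h₀ = 1.1622 rad.
Bracket: h₀ sin ϕ sin δ + cos ϕ cos δ sin h₀ = 1.1622×0.24531×-0.84346 + 0.96945×0.53719×0.91769 = -0.240470 + 0.477914 = 0.237444.
Inverse-square distance factor (a/d)² = 1.0432² = 1.088266.
Q̄ = (S_0/π) × 1.088266 × [bracket] = (2004/π) × 1.088266 × 0.237444 = 164.8 W/m².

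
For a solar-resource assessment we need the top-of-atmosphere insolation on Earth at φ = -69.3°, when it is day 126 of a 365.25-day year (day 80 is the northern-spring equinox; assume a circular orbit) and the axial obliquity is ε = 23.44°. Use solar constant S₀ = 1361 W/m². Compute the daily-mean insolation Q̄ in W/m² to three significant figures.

Solar longitude: λ_s = 360° × (126 − 80)/365.25 = 45.339°.
sin δ = sin 23.44° × sin 45.339° = 0.28294, so δ = +16.436°.
cos H₀ = −tan(-69.3°) tan(+16.436°) = 0.7807, H₀ = 0.6751 rad.
Bracket: H₀ sin φ sin δ + cos φ cos δ sin H₀ = 0.6751×-0.93544×0.28294 + 0.35347×0.95914×0.62494 = -0.178681 + 0.211872 = 0.033191.
Q̄ = (S₀/π) × [bracket] = (1361/π) × 0.033191 = 14.38 W/m².

Q̄ ≈ 14.4 W/m²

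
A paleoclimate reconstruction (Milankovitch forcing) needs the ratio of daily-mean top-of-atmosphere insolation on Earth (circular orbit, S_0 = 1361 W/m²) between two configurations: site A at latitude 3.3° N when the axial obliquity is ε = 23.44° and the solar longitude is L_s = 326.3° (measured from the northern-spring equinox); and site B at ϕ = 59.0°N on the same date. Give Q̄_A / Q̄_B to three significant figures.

Q̄_A / Q̄_B ≈ 3.95

— Configuration A (ϕ=+3.3°):
Solar declination: sin δ = sin ε · sin L_s = sin 23.44° × sin 326.3° = -0.22071, so δ = -12.751°.
cos h₀ = −tan(+3.3°) tan(-12.751°) = 0.0130, h₀ = 1.5577 rad.
Bracket: h₀ sin ϕ sin δ + cos ϕ cos δ sin h₀ = 1.5577×0.05756×-0.22071 + 0.99834×0.97534×0.99991 = -0.019789 + 0.973633 = 0.953844.
Q̄ = (S_0/π) × [bracket] = (1361/π) × 0.953844 = 413.22 W/m².
— Configuration B (ϕ=+59.0°):
cos h₀ = −tan(+59.0°) tan(-12.751°) = 0.3766, h₀ = 1.1847 rad.
Bracket: h₀ sin ϕ sin δ + cos ϕ cos δ sin h₀ = 1.1847×0.85717×-0.22071 + 0.51504×0.97534×0.92637 = -0.224129 + 0.465352 = 0.241223.
Q̄ = (S_0/π) × [bracket] = (1361/π) × 0.241223 = 104.50 W/m².
Ratio Q̄_A / Q̄_B = 413.22 / 104.50 = 3.954.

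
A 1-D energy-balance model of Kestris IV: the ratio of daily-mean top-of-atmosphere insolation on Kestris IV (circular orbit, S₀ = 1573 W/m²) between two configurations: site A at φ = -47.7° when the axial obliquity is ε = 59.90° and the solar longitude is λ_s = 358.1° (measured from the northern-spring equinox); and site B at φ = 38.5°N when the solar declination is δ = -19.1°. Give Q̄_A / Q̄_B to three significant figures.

— Configuration A (φ=-47.7°):
Solar declination: sin δ = sin ε · sin λ_s = sin 59.90° × sin 358.1° = -0.02868, so δ = -1.644°.
cos H₀ = −tan(-47.7°) tan(-1.644°) = -0.0315, H₀ = 1.6023 rad.
Bracket: H₀ sin φ sin δ + cos φ cos δ sin H₀ = 1.6023×-0.73963×-0.02868 + 0.67301×0.99959×0.99950 = 0.033989 + 0.672398 = 0.706387.
Q̄ = (S₀/π) × [bracket] = (1573/π) × 0.706387 = 353.69 W/m².
— Configuration B (φ=+38.5°):
cos H₀ = −tan(+38.5°) tan(-19.100°) = 0.2754, H₀ = 1.2917 rad.
Bracket: H₀ sin φ sin δ + cos φ cos δ sin H₀ = 1.2917×0.62251×-0.32722 + 0.78261×0.94495×0.96132 = -0.263116 + 0.710922 = 0.447806.
Q̄ = (S₀/π) × [bracket] = (1573/π) × 0.447806 = 224.22 W/m².
Ratio Q̄_A / Q̄_B = 353.69 / 224.22 = 1.577.

Q̄_A / Q̄_B ≈ 1.58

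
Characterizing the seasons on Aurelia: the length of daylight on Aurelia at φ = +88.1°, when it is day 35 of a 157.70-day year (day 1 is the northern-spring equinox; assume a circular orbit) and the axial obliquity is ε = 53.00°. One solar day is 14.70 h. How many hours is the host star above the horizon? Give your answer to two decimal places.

14.70 h

Solar longitude: λ_s = 360° × (35 − 1)/157.70 = 77.616°.
sin δ = sin 53.00° × sin 77.616° = 0.78005, so δ = +51.265°.
Sunrise equation: cos H₀ = −tan φ · tan δ = -37.5800 ≤ −1, so the host star never sets (polar day) and H₀ = π.
Daylight = 2H₀/(2π) × 14.70 h = (3.1416/π) × 14.70 = 14.70 h.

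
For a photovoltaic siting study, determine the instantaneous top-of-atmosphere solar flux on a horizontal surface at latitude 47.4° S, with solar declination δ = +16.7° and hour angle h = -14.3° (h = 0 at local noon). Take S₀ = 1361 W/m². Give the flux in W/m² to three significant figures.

cos θ_z = sin φ sin δ + cos φ cos δ cos h = -0.211525 + 0.628239 = 0.416714.
Flux = S₀ · cos θ_z = 1361 × 0.416714 = 567.1 W/m².

567 W/m²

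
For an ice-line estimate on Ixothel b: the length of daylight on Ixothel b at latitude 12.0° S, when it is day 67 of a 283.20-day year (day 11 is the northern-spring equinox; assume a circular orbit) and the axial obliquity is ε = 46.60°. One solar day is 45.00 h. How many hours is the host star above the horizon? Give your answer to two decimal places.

Solar longitude: L_s = 360° × (67 − 11)/283.20 = 71.186°.
sin δ = sin 46.60° × sin 71.186° = 0.68776, so δ = +43.453°.
cos h₀ = −tan ϕ · tan δ = −tan(-12.0°) × tan(+43.453°) = 0.2014, so h₀ = 1.3680 rad = 78.38°.
Daylight = 2h₀/(2π) × 45.00 h = (1.3680/π) × 45.00 = 19.60 h.

19.60 h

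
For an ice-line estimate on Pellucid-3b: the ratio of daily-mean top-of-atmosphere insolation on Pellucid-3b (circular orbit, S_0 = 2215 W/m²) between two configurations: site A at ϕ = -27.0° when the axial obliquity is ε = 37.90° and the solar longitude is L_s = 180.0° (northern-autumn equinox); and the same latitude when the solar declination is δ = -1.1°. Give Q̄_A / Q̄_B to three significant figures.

Q̄_A / Q̄_B ≈ 0.985

— Configuration A (ϕ=-27.0°):
Solar declination: sin δ = sin ε · sin L_s = sin 37.90° × sin 180.0° = 0.00000, so δ = +0.000°.
cos h₀ = −tan(-27.0°) tan(+0.000°) = 0.0000, h₀ = 1.5708 rad.
Bracket: h₀ sin ϕ sin δ + cos ϕ cos δ sin h₀ = 1.5708×-0.45399×0.00000 + 0.89101×1.00000×1.00000 = -0.000000 + 0.891010 = 0.891010.
Q̄ = (S_0/π) × [bracket] = (2215/π) × 0.891010 = 628.21 W/m².
— Configuration B (ϕ=-27.0°):
cos h₀ = −tan(-27.0°) tan(-1.100°) = -0.0098, h₀ = 1.5806 rad.
Bracket: h₀ sin ϕ sin δ + cos ϕ cos δ sin h₀ = 1.5806×-0.45399×-0.01920 + 0.89101×0.99982×0.99995 = 0.013777 + 0.890805 = 0.904582.
Q̄ = (S_0/π) × [bracket] = (2215/π) × 0.904582 = 637.78 W/m².
Ratio Q̄_A / Q̄_B = 628.21 / 637.78 = 0.9850.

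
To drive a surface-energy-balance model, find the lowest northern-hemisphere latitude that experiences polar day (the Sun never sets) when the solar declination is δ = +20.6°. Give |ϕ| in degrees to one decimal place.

Polar day requires cos h₀ = −tan ϕ tan δ ≤ −1, i.e. tan ϕ tan δ ≥ 1.
The boundary is |tan ϕ| · |tan δ| = 1, so |ϕ| = 90° − |δ| = 90° − 20.6° = 69.4° in the northern hemisphere.

|ϕ| = 69.4°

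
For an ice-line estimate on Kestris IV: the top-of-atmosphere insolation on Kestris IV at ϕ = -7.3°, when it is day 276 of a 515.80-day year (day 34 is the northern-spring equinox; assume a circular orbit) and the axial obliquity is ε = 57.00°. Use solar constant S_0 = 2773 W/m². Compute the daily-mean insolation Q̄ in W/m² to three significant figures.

Solar longitude: L_s = 360° × (276 − 34)/515.80 = 168.903°.
sin δ = sin 57.00° × sin 168.903° = 0.16142, so δ = +9.290°.
cos h₀ = −tan(-7.3°) tan(+9.290°) = 0.0210, h₀ = 1.5498 rad.
Bracket: h₀ sin ϕ sin δ + cos ϕ cos δ sin h₀ = 1.5498×-0.12706×0.16142 + 0.99189×0.98689×0.99978 = -0.031786 + 0.978671 = 0.946885.
Q̄ = (S_0/π) × [bracket] = (2773/π) × 0.946885 = 835.8 W/m².

Q̄ ≈ 836 W/m²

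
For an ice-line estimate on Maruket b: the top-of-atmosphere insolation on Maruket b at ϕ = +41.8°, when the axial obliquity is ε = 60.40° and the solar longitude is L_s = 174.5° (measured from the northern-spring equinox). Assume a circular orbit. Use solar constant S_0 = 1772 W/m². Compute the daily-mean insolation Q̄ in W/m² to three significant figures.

Solar declination: sin δ = sin ε · sin L_s = sin 60.40° × sin 174.5° = 0.08334, so δ = +4.780°.
cos h₀ = −tan(+41.8°) tan(+4.780°) = -0.0748, h₀ = 1.6456 rad.
Bracket: h₀ sin ϕ sin δ + cos ϕ cos δ sin h₀ = 1.6456×0.66653×0.08334 + 0.74548×0.99652×0.99720 = 0.091411 + 0.740806 = 0.832217.
Q̄ = (S_0/π) × [bracket] = (1772/π) × 0.832217 = 469.4 W/m².

Q̄ ≈ 469 W/m²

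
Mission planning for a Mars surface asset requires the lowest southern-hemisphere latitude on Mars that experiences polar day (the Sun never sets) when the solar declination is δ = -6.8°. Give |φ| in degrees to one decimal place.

Polar day requires cos H₀ = −tan φ tan δ ≤ −1, i.e. tan φ tan δ ≥ 1.
The boundary is |tan φ| · |tan δ| = 1, so |φ| = 90° − |δ| = 90° − 6.8° = 83.2° in the southern hemisphere.

|φ| = 83.2°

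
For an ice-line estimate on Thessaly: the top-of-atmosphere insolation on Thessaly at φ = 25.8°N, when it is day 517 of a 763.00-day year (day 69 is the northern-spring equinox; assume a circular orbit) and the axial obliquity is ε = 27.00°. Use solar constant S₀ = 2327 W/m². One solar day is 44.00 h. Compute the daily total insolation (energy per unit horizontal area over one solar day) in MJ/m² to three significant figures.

Solar longitude: λ_s = 360° × (517 − 69)/763.00 = 211.376°.
sin δ = sin 27.00° × sin 211.376° = -0.23637, so δ = -13.673°.
cos H₀ = −tan(+25.8°) tan(-13.673°) = 0.1176, H₀ = 1.4529 rad.
Bracket: H₀ sin φ sin δ + cos φ cos δ sin H₀ = 1.4529×0.43523×-0.23637 + 0.90032×0.97166×0.99306 = -0.149468 + 0.868734 = 0.719266.
Q̄ = (S₀/π) × [bracket] = (2327/π) × 0.719266 = 532.77 W/m².
Daily total = Q̄ × 44.00 h × 3600 s/h = 532.77 × 44.00 × 3600 / 10⁶ = 84.39 MJ/m².

84.4 MJ/m²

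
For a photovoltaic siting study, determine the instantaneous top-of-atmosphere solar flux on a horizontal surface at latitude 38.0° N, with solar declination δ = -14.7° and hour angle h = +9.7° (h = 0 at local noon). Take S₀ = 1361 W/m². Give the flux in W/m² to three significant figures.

810 W/m²

cos θ_z = sin φ sin δ + cos φ cos δ cos h = -0.156229 + 0.751320 = 0.595091.
Flux = S₀ · cos θ_z = 1361 × 0.595091 = 809.9 W/m².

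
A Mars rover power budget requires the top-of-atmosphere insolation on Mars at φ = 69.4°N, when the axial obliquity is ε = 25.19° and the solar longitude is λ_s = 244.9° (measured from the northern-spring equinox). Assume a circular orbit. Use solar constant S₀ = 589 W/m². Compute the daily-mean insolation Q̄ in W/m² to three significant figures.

Solar declination: sin δ = sin ε · sin λ_s = sin 25.19° × sin 244.9° = -0.38543, so δ = -22.670°.
cos H₀ = −tan(+69.4°) tan(-22.670°) = 1.1113 ≥ 1 ⇒ polar night, H₀ = 0 and Q̄ = 0.

Q̄ ≈ 0.00 W/m²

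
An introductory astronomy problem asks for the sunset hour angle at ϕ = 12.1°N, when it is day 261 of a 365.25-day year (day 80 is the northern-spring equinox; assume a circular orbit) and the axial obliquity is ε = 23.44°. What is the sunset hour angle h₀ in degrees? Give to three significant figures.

h₀ = 90.1°

Solar longitude: L_s = 360° × (261 − 80)/365.25 = 178.398°.
sin δ = sin 23.44° × sin 178.398° = 0.01112, so δ = +0.637°.
cos h₀ = −tan ϕ · tan δ = −tan(+12.1°) × tan(+0.637°) = -0.0024, so h₀ = 1.5732 rad = 90.14°.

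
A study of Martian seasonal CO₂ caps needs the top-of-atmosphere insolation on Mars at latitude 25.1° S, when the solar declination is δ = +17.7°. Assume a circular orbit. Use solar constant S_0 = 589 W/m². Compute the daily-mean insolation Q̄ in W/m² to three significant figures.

cos h₀ = −tan(-25.1°) tan(+17.700°) = 0.1495, h₀ = 1.4207 rad.
Bracket: h₀ sin ϕ sin δ + cos ϕ cos δ sin h₀ = 1.4207×-0.42420×0.30403 + 0.90557×0.95266×0.98876 = -0.183227 + 0.853004 = 0.669777.
Q̄ = (S_0/π) × [bracket] = (589/π) × 0.669777 = 125.6 W/m².

Q̄ ≈ 126 W/m²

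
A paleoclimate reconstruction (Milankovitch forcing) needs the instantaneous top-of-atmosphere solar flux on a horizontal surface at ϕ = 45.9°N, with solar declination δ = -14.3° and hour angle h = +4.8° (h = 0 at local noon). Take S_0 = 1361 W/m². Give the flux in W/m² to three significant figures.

673 W/m²

cos θ_z = sin ϕ sin δ + cos ϕ cos δ cos h = -0.177376 + 0.671985 = 0.494609.
Flux = S_0 · cos θ_z = 1361 × 0.494609 = 673.2 W/m².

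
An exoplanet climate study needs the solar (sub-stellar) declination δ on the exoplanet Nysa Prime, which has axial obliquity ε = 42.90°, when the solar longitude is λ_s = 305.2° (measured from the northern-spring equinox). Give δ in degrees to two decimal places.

δ = -33.80°

sin δ = sin ε · sin λ_s = sin 42.90° × sin 305.2° = -0.556248.
δ = arcsin(-0.556248) = -33.80°.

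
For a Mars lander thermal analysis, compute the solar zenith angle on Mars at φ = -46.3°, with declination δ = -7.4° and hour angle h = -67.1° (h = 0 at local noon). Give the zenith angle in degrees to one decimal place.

θ_z = 68.9°

cos θ_z = sin φ sin δ + cos φ cos δ cos h = 0.093115 + 0.266600 = 0.359715.
θ_z = arccos(0.359715) = 68.9°.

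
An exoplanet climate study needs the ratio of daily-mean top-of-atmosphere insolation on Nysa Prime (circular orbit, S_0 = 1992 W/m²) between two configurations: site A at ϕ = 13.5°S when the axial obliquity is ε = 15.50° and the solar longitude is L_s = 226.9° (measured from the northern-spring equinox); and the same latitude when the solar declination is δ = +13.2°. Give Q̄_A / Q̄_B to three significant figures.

— Configuration A (ϕ=-13.5°):
Solar declination: sin δ = sin ε · sin L_s = sin 15.50° × sin 226.9° = -0.19513, so δ = -11.252°.
cos h₀ = −tan(-13.5°) tan(-11.252°) = -0.0478, h₀ = 1.6186 rad.
Bracket: h₀ sin ϕ sin δ + cos ϕ cos δ sin h₀ = 1.6186×-0.23345×-0.19513 + 0.97237×0.98078×0.99886 = 0.073732 + 0.952594 = 1.026326.
Q̄ = (S_0/π) × [bracket] = (1992/π) × 1.026326 = 650.77 W/m².
— Configuration B (ϕ=-13.5°):
cos h₀ = −tan(-13.5°) tan(+13.200°) = 0.0563, h₀ = 1.5145 rad.
Bracket: h₀ sin ϕ sin δ + cos ϕ cos δ sin h₀ = 1.5145×-0.23345×0.22835 + 0.97237×0.97358×0.99841 = -0.080735 + 0.945175 = 0.864440.
Q̄ = (S_0/π) × [bracket] = (1992/π) × 0.864440 = 548.12 W/m².
Ratio Q̄_A / Q̄_B = 650.77 / 548.12 = 1.187.

Q̄_A / Q̄_B ≈ 1.19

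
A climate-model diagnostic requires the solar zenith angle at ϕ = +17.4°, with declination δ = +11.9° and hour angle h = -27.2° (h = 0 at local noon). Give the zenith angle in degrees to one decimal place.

θ_z = 26.9°

cos θ_z = sin ϕ sin δ + cos ϕ cos δ cos h = 0.061663 + 0.830477 = 0.892140.
θ_z = arccos(0.892140) = 26.9°.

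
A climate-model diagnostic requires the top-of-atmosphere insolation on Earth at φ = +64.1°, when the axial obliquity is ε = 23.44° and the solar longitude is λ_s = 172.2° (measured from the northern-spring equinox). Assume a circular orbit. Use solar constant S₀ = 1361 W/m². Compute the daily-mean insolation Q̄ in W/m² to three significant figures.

Solar declination: sin δ = sin ε · sin λ_s = sin 23.44° × sin 172.2° = 0.05399, so δ = +3.095°.
cos H₀ = −tan(+64.1°) tan(+3.095°) = -0.1113, H₀ = 1.6824 rad.
Bracket: H₀ sin φ sin δ + cos φ cos δ sin H₀ = 1.6824×0.89956×0.05399 + 0.43680×0.99854×0.99378 = 0.081710 + 0.433449 = 0.515159.
Q̄ = (S₀/π) × [bracket] = (1361/π) × 0.515159 = 223.2 W/m².

Q̄ ≈ 223 W/m²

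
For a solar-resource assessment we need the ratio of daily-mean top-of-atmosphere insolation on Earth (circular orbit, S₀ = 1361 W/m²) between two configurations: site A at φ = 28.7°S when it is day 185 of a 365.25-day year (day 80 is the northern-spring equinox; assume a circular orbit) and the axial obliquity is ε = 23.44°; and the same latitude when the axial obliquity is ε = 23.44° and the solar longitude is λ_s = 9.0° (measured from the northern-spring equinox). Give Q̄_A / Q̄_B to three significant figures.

— Configuration A (φ=-28.7°):
Solar longitude: λ_s = 360° × (185 − 80)/365.25 = 103.491°.
sin δ = sin 23.44° × sin 103.491° = 0.38681, so δ = +22.756°.
cos H₀ = −tan(-28.7°) tan(+22.756°) = 0.2297, H₀ = 1.3391 rad.
Bracket: H₀ sin φ sin δ + cos φ cos δ sin H₀ = 1.3391×-0.48022×0.38681 + 0.87715×0.92216×0.97327 = -0.248743 + 0.787251 = 0.538508.
Q̄ = (S₀/π) × [bracket] = (1361/π) × 0.538508 = 233.29 W/m².
— Configuration B (φ=-28.7°):
Solar declination: sin δ = sin ε · sin λ_s = sin 23.44° × sin 9.0° = 0.06223, so δ = +3.568°.
cos H₀ = −tan(-28.7°) tan(+3.568°) = 0.0341, H₀ = 1.5367 rad.
Bracket: H₀ sin φ sin δ + cos φ cos δ sin H₀ = 1.5367×-0.48022×0.06223 + 0.87715×0.99806×0.99942 = -0.045923 + 0.874941 = 0.829018.
Q̄ = (S₀/π) × [bracket] = (1361/π) × 0.829018 = 359.15 W/m².
Ratio Q̄_A / Q̄_B = 233.29 / 359.15 = 0.6496.

Q̄_A / Q̄_B ≈ 0.650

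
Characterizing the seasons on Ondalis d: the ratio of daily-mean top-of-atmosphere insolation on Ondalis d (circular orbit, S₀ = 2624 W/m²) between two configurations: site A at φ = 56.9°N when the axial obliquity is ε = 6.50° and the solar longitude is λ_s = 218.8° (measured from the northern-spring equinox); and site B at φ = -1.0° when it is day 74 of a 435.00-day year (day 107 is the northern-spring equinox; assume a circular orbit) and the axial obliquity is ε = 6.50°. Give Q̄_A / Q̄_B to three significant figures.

Q̄_A / Q̄_B ≈ 0.455

— Configuration A (φ=+56.9°):
Solar declination: sin δ = sin ε · sin λ_s = sin 6.50° × sin 218.8° = -0.07093, so δ = -4.068°.
cos H₀ = −tan(+56.9°) tan(-4.068°) = 0.1091, H₀ = 1.4615 rad.
Bracket: H₀ sin φ sin δ + cos φ cos δ sin H₀ = 1.4615×0.83772×-0.07093 + 0.54610×0.99748×0.99403 = -0.086842 + 0.541472 = 0.454630.
Q̄ = (S₀/π) × [bracket] = (2624/π) × 0.454630 = 379.73 W/m².
— Configuration B (φ=-1.0°):
Solar longitude: λ_s = 360° × (74 − 107)/435.00 = -27.310°, i.e. -27.310° + 360° = 332.690°.
sin δ = sin 6.50° × sin 332.690° = -0.05194, so δ = -2.977°.
cos H₀ = −tan(-1.0°) tan(-2.977°) = -0.0009, H₀ = 1.5717 rad.
Bracket: H₀ sin φ sin δ + cos φ cos δ sin H₀ = 1.5717×-0.01745×-0.05194 + 0.99985×0.99865×1.00000 = 0.001425 + 0.998500 = 0.999925.
Q̄ = (S₀/π) × [bracket] = (2624/π) × 0.999925 = 835.18 W/m².
Ratio Q̄_A / Q̄_B = 379.73 / 835.18 = 0.4547.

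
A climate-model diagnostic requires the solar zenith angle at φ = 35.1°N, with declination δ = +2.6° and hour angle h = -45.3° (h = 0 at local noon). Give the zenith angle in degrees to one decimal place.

θ_z = 53.1°

cos θ_z = sin φ sin δ + cos φ cos δ cos h = 0.026084 + 0.574890 = 0.600974.
θ_z = arccos(0.600974) = 53.1°.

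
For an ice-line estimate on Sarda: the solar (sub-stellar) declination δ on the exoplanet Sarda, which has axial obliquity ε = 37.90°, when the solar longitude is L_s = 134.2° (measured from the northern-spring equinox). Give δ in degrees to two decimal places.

δ = +26.13°

sin δ = sin ε · sin L_s = sin 37.90° × sin 134.2° = 0.440388.
δ = arcsin(0.440388) = +26.13°.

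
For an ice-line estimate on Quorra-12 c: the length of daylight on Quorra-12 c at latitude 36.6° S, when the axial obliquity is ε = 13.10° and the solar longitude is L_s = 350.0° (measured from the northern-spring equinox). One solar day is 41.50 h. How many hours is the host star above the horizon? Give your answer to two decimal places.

21.14 h

Solar declination: sin δ = sin ε · sin L_s = sin 13.10° × sin 350.0° = -0.03936, so δ = -2.256°.
cos h₀ = −tan ϕ · tan δ = −tan(-36.6°) × tan(-2.256°) = -0.0293, so h₀ = 1.6001 rad = 91.68°.
Daylight = 2h₀/(2π) × 41.50 h = (1.6001/π) × 41.50 = 21.14 h.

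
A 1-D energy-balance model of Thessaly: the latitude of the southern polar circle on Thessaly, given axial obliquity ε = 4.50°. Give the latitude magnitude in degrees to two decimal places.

The polar circle is the lowest latitude that experiences at least one full rotation of continuous darkness at the northern-summer solstice; it lies at |φ| = 90° − ε = 90° − 4.50° = 85.50°.

85.50°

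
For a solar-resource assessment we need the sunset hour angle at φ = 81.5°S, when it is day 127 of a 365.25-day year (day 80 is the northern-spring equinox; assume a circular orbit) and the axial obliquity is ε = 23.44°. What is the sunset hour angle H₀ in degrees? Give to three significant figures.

Solar longitude: λ_s = 360° × (127 − 80)/365.25 = 46.324°.
sin δ = sin 23.44° × sin 46.324° = 0.28771, so δ = +16.721°.
cos H₀ = −tan φ · tan δ = 2.0101 ≥ 1, so the Sun never rises (polar night) and H₀ = 0.

H₀ = 0.00°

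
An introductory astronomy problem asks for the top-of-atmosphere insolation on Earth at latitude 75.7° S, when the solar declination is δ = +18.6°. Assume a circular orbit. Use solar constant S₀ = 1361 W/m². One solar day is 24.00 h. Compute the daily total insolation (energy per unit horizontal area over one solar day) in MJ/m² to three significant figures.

cos H₀ = −tan(-75.7°) tan(+18.600°) = 1.3203 ≥ 1 ⇒ polar night, H₀ = 0 and Q̄ = 0.
Daily total = Q̄ × 24.00 h × 3600 s/h = 0.00 MJ/m².

0.00 MJ/m²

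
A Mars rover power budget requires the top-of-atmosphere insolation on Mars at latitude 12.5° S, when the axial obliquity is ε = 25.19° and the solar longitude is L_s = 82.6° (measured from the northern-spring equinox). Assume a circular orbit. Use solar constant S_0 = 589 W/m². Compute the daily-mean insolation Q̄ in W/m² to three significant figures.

Q̄ ≈ 140 W/m²

Solar declination: sin δ = sin ε · sin L_s = sin 25.19° × sin 82.6° = 0.42208, so δ = +24.966°.
cos h₀ = −tan(-12.5°) tan(+24.966°) = 0.1032, h₀ = 1.4674 rad.
Bracket: h₀ sin ϕ sin δ + cos ϕ cos δ sin h₀ = 1.4674×-0.21644×0.42208 + 0.97630×0.90656×0.99466 = -0.134054 + 0.880348 = 0.746294.
Q̄ = (S_0/π) × [bracket] = (589/π) × 0.746294 = 139.9 W/m².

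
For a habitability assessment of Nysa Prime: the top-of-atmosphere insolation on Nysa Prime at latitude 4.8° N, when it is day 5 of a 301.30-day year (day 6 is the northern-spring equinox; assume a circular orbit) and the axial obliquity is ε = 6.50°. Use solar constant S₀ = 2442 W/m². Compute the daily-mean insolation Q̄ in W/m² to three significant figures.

Solar longitude: λ_s = 360° × (5 − 6)/301.30 = -1.195°, i.e. -1.195° + 360° = 358.805°.
sin δ = sin 6.50° × sin 358.805° = -0.00236, so δ = -0.135°.
cos H₀ = −tan(+4.8°) tan(-0.135°) = 0.0002, H₀ = 1.5706 rad.
Bracket: H₀ sin φ sin δ + cos φ cos δ sin H₀ = 1.5706×0.08368×-0.00236 + 0.99649×1.00000×1.00000 = -0.000310 + 0.996490 = 0.996180.
Q̄ = (S₀/π) × [bracket] = (2442/π) × 0.996180 = 774.3 W/m².

Q̄ ≈ 774 W/m²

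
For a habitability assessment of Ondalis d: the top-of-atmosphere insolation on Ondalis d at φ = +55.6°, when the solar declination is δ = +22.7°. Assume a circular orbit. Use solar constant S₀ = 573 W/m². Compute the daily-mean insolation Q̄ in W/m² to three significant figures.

cos H₀ = −tan(+55.6°) tan(+22.700°) = -0.6109, H₀ = 2.2280 rad.
Bracket: H₀ sin φ sin δ + cos φ cos δ sin H₀ = 2.2280×0.82511×0.38591 + 0.56497×0.92254×0.79169 = 0.709436 + 0.412635 = 1.122071.
Q̄ = (S₀/π) × [bracket] = (573/π) × 1.122071 = 204.7 W/m².

Q̄ ≈ 205 W/m²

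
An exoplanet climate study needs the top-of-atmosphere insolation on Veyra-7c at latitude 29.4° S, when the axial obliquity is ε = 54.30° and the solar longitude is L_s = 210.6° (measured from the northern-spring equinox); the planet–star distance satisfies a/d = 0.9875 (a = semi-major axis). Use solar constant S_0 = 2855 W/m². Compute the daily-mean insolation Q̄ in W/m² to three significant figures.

Q̄ ≈ 1.01e+03 W/m²

Solar declination: sin δ = sin ε · sin L_s = sin 54.30° × sin 210.6° = -0.41338, so δ = -24.418°.
cos h₀ = −tan(-29.4°) tan(-24.418°) = -0.2558, h₀ = 1.8295 rad.
Bracket: h₀ sin ϕ sin δ + cos ϕ cos δ sin h₀ = 1.8295×-0.49090×-0.41338 + 0.87121×0.91056×0.96673 = 0.371257 + 0.766896 = 1.138153.
Inverse-square distance factor (a/d)² = 0.9875² = 0.975156.
Q̄ = (S_0/π) × 0.975156 × [bracket] = (2855/π) × 0.975156 × 1.138153 = 1009 W/m².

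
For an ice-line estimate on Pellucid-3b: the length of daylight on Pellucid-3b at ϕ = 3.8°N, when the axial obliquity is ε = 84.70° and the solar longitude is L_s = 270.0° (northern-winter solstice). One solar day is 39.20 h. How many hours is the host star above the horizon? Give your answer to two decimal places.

9.64 h

Solar declination: sin δ = sin ε · sin L_s = sin 84.70° × sin 270.0° = -0.99572, so δ = -84.700°.
cos h₀ = −tan ϕ · tan δ = −tan(+3.8°) × tan(-84.700°) = 0.7160, so h₀ = 0.7728 rad = 44.28°.
Daylight = 2h₀/(2π) × 39.20 h = (0.7728/π) × 39.20 = 9.64 h.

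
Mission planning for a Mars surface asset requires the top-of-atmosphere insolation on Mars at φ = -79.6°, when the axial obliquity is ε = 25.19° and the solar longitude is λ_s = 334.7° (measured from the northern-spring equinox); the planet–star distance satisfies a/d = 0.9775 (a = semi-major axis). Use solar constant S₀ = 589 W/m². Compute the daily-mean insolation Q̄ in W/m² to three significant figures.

Q̄ ≈ 101 W/m²

Solar declination: sin δ = sin ε · sin λ_s = sin 25.19° × sin 334.7° = -0.18189, so δ = -10.480°.
cos H₀ = −tan(-79.6°) tan(-10.480°) = -1.0079 ≤ −1 ⇒ polar day, H₀ = π.
Bracket: H₀ sin φ sin δ + cos φ cos δ sin H₀ = 3.1416×-0.98357×-0.18189 + 0.18052×0.98332×0.00000 = 0.562037 + 0.000000 = 0.562037.
Inverse-square distance factor (a/d)² = 0.9775² = 0.955506.
Q̄ = (S₀/π) × 0.955506 × [bracket] = (589/π) × 0.955506 × 0.562037 = 100.7 W/m².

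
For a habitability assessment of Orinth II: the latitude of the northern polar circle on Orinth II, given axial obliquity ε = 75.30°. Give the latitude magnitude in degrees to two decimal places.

The polar circle is the lowest latitude that experiences at least one full rotation of continuous daylight at the northern-summer solstice; it lies at |ϕ| = 90° − ε = 90° − 75.30° = 14.70°.

14.70°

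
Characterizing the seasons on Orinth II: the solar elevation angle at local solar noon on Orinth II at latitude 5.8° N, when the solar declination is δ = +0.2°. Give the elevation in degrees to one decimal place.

84.4°

At local noon the hour angle is zero, so the zenith angle equals |ϕ − δ| = |+5.8° − (+0.200°)| = 5.600°.
Elevation = 90° − 5.600° = 84.4°.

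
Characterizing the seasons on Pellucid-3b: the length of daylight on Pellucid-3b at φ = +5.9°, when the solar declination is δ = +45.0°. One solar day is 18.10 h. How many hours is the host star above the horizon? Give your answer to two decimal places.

cos H₀ = −tan φ · tan δ = −tan(+5.9°) × tan(+45.000°) = -0.1033, so H₀ = 1.6743 rad = 95.93°.
Daylight = 2H₀/(2π) × 18.10 h = (1.6743/π) × 18.10 = 9.65 h.

9.65 h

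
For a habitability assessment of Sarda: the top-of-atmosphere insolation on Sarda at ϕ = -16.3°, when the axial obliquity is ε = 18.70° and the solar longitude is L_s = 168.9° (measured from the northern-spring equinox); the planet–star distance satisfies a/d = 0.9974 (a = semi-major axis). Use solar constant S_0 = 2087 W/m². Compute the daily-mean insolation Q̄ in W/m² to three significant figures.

Solar declination: sin δ = sin ε · sin L_s = sin 18.70° × sin 168.9° = 0.06173, so δ = +3.539°.
cos h₀ = −tan(-16.3°) tan(+3.539°) = 0.0181, h₀ = 1.5527 rad.
Bracket: h₀ sin ϕ sin δ + cos ϕ cos δ sin h₀ = 1.5527×-0.28067×0.06173 + 0.95981×0.99809×0.99984 = -0.026902 + 0.957823 = 0.930921.
Inverse-square distance factor (a/d)² = 0.9974² = 0.994807.
Q̄ = (S_0/π) × 0.994807 × [bracket] = (2087/π) × 0.994807 × 0.930921 = 615.2 W/m².

Q̄ ≈ 615 W/m²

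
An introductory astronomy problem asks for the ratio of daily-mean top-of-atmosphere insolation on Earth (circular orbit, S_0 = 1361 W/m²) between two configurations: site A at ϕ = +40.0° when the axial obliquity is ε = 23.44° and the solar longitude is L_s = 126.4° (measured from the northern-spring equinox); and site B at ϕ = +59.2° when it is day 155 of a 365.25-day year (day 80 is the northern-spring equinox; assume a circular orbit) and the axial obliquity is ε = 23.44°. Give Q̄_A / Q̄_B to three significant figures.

Q̄_A / Q̄_B ≈ 0.973

— Configuration A (ϕ=+40.0°):
Solar declination: sin δ = sin ε · sin L_s = sin 23.44° × sin 126.4° = 0.32018, so δ = +18.674°.
cos h₀ = −tan(+40.0°) tan(+18.674°) = -0.2836, h₀ = 1.8583 rad.
Bracket: h₀ sin ϕ sin δ + cos ϕ cos δ sin h₀ = 1.8583×0.64279×0.32018 + 0.76604×0.94736×0.95895 = 0.382454 + 0.695925 = 1.078379.
Q̄ = (S_0/π) × [bracket] = (1361/π) × 1.078379 = 467.18 W/m².
— Configuration B (ϕ=+59.2°):
Solar longitude: L_s = 360° × (155 − 80)/365.25 = 73.922°.
sin δ = sin 23.44° × sin 73.922° = 0.38223, so δ = +22.472°.
cos h₀ = −tan(+59.2°) tan(+22.472°) = -0.6939, h₀ = 2.3377 rad.
Bracket: h₀ sin ϕ sin δ + cos ϕ cos δ sin h₀ = 2.3377×0.85896×0.38223 + 0.51204×0.92407×0.72009 = 0.767514 + 0.340718 = 1.108232.
Q̄ = (S_0/π) × [bracket] = (1361/π) × 1.108232 = 480.11 W/m².
Ratio Q̄_A / Q̄_B = 467.18 / 480.11 = 0.9731.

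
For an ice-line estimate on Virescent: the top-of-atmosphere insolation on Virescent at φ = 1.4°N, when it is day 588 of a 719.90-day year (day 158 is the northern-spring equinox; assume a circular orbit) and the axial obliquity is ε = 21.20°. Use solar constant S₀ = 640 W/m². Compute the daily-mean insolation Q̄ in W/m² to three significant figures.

Solar longitude: λ_s = 360° × (588 − 158)/719.90 = 215.030°.
sin δ = sin 21.20° × sin 215.030° = -0.20757, so δ = -11.980°.
cos H₀ = −tan(+1.4°) tan(-11.980°) = 0.0052, H₀ = 1.5656 rad.
Bracket: H₀ sin φ sin δ + cos φ cos δ sin H₀ = 1.5656×0.02443×-0.20757 + 0.99970×0.97822×0.99999 = -0.007939 + 0.977917 = 0.969978.
Q̄ = (S₀/π) × [bracket] = (640/π) × 0.969978 = 197.6 W/m².

Q̄ ≈ 198 W/m²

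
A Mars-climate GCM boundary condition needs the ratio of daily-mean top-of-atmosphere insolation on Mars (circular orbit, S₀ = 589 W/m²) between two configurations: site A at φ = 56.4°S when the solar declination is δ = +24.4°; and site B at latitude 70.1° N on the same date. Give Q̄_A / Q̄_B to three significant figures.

Q̄_A / Q̄_B ≈ 0.0707

— Configuration A (φ=-56.4°):
cos H₀ = −tan(-56.4°) tan(+24.400°) = 0.6828, H₀ = 0.8193 rad.
Bracket: H₀ sin φ sin δ + cos φ cos δ sin H₀ = 0.8193×-0.83292×0.41310 + 0.55339×0.91068×0.73065 = -0.281904 + 0.368219 = 0.086315.
Q̄ = (S₀/π) × [bracket] = (589/π) × 0.086315 = 16.183 W/m².
— Configuration B (φ=+70.1°):
cos H₀ = −tan(+70.1°) tan(+24.400°) = -1.2531 ≤ −1 ⇒ polar day, H₀ = π.
Bracket: H₀ sin φ sin δ + cos φ cos δ sin H₀ = 3.1416×0.94029×0.41310 + 0.34038×0.91068×0.00000 = 1.220304 + 0.000000 = 1.220304.
Q̄ = (S₀/π) × [bracket] = (589/π) × 1.220304 = 228.79 W/m².
Ratio Q̄_A / Q̄_B = 16.183 / 228.79 = 0.07073.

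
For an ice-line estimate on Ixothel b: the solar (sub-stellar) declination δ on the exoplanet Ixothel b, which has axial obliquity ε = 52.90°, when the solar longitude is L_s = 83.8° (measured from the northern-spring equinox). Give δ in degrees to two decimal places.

δ = +52.46°

sin δ = sin ε · sin L_s = sin 52.90° × sin 83.8° = 0.792919.
δ = arcsin(0.792919) = +52.46°.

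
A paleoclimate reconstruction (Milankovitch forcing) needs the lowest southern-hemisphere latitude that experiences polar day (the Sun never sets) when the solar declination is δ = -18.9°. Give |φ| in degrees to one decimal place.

|φ| = 71.1°

Polar day requires cos H₀ = −tan φ tan δ ≤ −1, i.e. tan φ tan δ ≥ 1.
The boundary is |tan φ| · |tan δ| = 1, so |φ| = 90° − |δ| = 90° − 18.9° = 71.1° in the southern hemisphere.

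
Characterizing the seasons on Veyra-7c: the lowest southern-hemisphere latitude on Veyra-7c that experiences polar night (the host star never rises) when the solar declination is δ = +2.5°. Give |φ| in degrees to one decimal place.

|φ| = 87.5°

Polar night requires cos H₀ = −tan φ tan δ ≥ 1, i.e. tan φ tan δ ≤ −1.
The boundary is |tan φ| · |tan δ| = 1, so |φ| = 90° − |δ| = 90° − 2.5° = 87.5° in the southern hemisphere.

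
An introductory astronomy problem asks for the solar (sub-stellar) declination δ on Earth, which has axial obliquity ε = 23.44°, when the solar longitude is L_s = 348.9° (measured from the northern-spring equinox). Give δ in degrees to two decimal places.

sin δ = sin ε · sin L_s = sin 23.44° × sin 348.9° = -0.076583.
δ = arcsin(-0.076583) = -4.39°.

δ = -4.39°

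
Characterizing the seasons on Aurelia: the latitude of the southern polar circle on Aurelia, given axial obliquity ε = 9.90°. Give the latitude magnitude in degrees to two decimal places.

The polar circle is the lowest latitude that experiences at least one full rotation of continuous darkness at the northern-summer solstice; it lies at |ϕ| = 90° − ε = 90° − 9.90° = 80.10°.

80.10°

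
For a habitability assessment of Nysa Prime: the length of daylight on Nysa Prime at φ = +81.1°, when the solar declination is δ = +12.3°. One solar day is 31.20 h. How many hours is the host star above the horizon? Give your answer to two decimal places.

31.20 h

Sunrise equation: cos H₀ = −tan φ · tan δ = -1.3923 ≤ −1, so the host star never sets (polar day) and H₀ = π.
Daylight = 2H₀/(2π) × 31.20 h = (3.1416/π) × 31.20 = 31.20 h.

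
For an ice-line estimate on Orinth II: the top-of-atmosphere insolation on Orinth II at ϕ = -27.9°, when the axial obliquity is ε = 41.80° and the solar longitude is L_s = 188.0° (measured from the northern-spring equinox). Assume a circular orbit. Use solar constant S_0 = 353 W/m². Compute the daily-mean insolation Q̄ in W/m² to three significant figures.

Solar declination: sin δ = sin ε · sin L_s = sin 41.80° × sin 188.0° = -0.09276, so δ = -5.323°.
cos h₀ = −tan(-27.9°) tan(-5.323°) = -0.0493, h₀ = 1.6201 rad.
Bracket: h₀ sin ϕ sin δ + cos ϕ cos δ sin h₀ = 1.6201×-0.46793×-0.09276 + 0.88377×0.99569×0.99878 = 0.070321 + 0.878887 = 0.949208.
Q̄ = (S_0/π) × [bracket] = (353/π) × 0.949208 = 106.7 W/m².

Q̄ ≈ 107 W/m²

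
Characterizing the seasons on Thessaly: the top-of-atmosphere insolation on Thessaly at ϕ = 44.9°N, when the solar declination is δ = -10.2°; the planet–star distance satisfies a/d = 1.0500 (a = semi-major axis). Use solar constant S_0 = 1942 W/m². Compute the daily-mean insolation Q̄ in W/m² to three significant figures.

Q̄ ≈ 349 W/m²

cos h₀ = −tan(+44.9°) tan(-10.200°) = 0.1793, h₀ = 1.3905 rad.
Bracket: h₀ sin ϕ sin δ + cos ϕ cos δ sin h₀ = 1.3905×0.70587×-0.17708 + 0.70834×0.98420×0.98379 = -0.173806 + 0.685847 = 0.512041.
Inverse-square distance factor (a/d)² = 1.0500² = 1.102500.
Q̄ = (S_0/π) × 1.102500 × [bracket] = (1942/π) × 1.102500 × 0.512041 = 349.0 W/m².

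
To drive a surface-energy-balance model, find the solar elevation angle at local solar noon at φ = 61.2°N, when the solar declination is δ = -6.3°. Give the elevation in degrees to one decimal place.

22.5°

At local noon the hour angle is zero, so the zenith angle equals |φ − δ| = |+61.2° − (-6.300°)| = 67.500°.
Elevation = 90° − 67.500° = 22.5°.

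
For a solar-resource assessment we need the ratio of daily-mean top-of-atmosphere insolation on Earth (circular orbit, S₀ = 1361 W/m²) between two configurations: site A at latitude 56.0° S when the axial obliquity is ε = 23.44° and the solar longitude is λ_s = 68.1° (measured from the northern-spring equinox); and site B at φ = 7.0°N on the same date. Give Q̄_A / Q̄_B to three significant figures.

— Configuration A (φ=-56.0°):
Solar declination: sin δ = sin ε · sin λ_s = sin 23.44° × sin 68.1° = 0.36908, so δ = +21.659°.
cos H₀ = −tan(-56.0°) tan(+21.659°) = 0.5888, H₀ = 0.9413 rad.
Bracket: H₀ sin φ sin δ + cos φ cos δ sin H₀ = 0.9413×-0.82904×0.36908 + 0.55919×0.92940×0.80831 = -0.288021 + 0.420088 = 0.132067.
Q̄ = (S₀/π) × [bracket] = (1361/π) × 0.132067 = 57.214 W/m².
— Configuration B (φ=+7.0°):
cos H₀ = −tan(+7.0°) tan(+21.659°) = -0.0488, H₀ = 1.6196 rad.
Bracket: H₀ sin φ sin δ + cos φ cos δ sin H₀ = 1.6196×0.12187×0.36908 + 0.99255×0.92940×0.99881 = 0.072849 + 0.921378 = 0.994227.
Q̄ = (S₀/π) × [bracket] = (1361/π) × 0.994227 = 430.72 W/m².
Ratio Q̄_A / Q̄_B = 57.214 / 430.72 = 0.1328.

Q̄_A / Q̄_B ≈ 0.133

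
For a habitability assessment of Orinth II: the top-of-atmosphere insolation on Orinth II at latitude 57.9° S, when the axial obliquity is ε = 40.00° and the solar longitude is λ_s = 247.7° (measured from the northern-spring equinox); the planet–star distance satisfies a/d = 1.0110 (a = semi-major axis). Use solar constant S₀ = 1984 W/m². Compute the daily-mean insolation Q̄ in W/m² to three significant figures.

Solar declination: sin δ = sin ε · sin λ_s = sin 40.00° × sin 247.7° = -0.59471, so δ = -36.492°.
cos H₀ = −tan(-57.9°) tan(-36.492°) = -1.1793 ≤ −1 ⇒ polar day, H₀ = π.
Bracket: H₀ sin φ sin δ + cos φ cos δ sin H₀ = 3.1416×-0.84712×-0.59471 + 0.53140×0.80394×0.00000 = 1.582709 + 0.000000 = 1.582709.
Inverse-square distance factor (a/d)² = 1.0110² = 1.022121.
Q̄ = (S₀/π) × 1.022121 × [bracket] = (1984/π) × 1.022121 × 1.582709 = 1022 W/m².

Q̄ ≈ 1.02e+03 W/m²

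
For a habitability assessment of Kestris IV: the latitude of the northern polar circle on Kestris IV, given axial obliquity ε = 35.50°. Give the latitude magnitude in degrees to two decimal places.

The polar circle is the lowest latitude that experiences at least one full rotation of continuous daylight at the northern-summer solstice; it lies at |φ| = 90° − ε = 90° − 35.50° = 54.50°.

54.50°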